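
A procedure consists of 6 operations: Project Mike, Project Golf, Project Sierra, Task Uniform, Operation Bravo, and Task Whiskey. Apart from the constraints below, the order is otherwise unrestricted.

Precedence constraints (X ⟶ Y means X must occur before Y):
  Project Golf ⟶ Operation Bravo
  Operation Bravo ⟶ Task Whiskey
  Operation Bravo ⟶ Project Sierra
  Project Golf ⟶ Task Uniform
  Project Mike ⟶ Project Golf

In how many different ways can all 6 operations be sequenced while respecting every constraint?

Only Project Mike has no prerequisites, so it must go first.
Counting all ways to extend the partial order to a total order gives 8.

8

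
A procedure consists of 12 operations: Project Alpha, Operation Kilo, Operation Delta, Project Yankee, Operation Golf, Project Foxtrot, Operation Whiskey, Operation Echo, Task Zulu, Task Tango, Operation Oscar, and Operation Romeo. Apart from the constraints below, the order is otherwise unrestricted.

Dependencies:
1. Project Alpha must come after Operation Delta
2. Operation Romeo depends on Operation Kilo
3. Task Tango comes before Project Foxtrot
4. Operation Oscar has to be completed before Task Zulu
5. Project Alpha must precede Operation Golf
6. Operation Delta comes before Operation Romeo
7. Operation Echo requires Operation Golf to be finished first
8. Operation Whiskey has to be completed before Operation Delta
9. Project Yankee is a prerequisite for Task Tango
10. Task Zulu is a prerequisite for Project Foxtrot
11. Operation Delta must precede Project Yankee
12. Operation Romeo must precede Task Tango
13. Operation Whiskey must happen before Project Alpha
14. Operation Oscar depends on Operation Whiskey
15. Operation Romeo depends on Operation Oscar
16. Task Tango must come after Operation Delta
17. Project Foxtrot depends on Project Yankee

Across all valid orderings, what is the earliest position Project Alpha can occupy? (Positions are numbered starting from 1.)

3

The operations that are forced before Project Alpha, directly or transitively, are Operation Delta, Operation Whiskey. That's 2 operations.
So at minimum 2 operations come before Project Alpha, putting Project Alpha no earlier than position 3. That position is achievable by scheduling exactly those predecessors first.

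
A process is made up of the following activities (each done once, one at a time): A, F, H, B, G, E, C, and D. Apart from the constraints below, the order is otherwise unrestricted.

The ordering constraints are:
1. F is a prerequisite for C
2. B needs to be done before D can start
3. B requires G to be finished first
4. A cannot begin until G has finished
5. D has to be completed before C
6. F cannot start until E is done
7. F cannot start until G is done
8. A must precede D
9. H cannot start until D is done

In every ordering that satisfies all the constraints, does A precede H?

Following the dependencies: A → D → H.
So A must precede H in any valid ordering.

Yes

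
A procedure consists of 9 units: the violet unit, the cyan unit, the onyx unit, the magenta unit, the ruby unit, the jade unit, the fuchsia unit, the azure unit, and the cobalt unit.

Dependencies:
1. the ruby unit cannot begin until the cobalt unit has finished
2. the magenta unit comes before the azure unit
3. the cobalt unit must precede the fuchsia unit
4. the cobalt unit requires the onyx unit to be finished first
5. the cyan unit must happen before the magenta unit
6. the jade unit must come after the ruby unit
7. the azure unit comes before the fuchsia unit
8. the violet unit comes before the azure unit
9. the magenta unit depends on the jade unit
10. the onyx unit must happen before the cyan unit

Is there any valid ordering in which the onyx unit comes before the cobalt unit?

Every valid ordering already has the onyx unit before the cobalt unit (the constraints require it), so in particular at least one does.

Yes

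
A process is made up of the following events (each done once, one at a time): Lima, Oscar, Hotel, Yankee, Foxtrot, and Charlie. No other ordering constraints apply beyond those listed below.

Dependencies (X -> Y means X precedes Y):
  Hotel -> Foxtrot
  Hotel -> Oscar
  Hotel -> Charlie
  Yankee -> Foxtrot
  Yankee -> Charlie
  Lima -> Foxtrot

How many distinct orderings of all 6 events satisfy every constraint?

The events with no prerequisites are Lima, Hotel, Yankee; any of them can be placed first.
Enumerating by repeatedly choosing an available event (one whose prerequisites are all placed) gives 57 distinct complete orderings.

57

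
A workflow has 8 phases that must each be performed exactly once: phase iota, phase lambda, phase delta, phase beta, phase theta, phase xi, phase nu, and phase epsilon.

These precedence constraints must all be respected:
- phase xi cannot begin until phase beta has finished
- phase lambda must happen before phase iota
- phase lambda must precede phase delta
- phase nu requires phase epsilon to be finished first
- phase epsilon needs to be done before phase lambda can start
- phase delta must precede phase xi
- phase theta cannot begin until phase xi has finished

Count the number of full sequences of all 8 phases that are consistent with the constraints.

The phases with no prerequisites are phase beta, phase epsilon; any of them can be placed first.
Counting all ways to extend the partial order to a total order gives 122.

122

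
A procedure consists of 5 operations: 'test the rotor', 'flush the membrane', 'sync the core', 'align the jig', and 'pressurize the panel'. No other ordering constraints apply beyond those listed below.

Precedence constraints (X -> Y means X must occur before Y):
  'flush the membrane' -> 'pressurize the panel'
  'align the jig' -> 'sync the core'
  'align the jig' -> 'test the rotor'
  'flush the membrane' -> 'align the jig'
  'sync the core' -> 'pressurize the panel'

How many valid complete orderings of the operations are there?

Only 'flush the membrane' has no prerequisites, so it must go first.
Enumerating by repeatedly choosing an available operation (one whose prerequisites are all placed) gives 3 distinct complete orderings.

3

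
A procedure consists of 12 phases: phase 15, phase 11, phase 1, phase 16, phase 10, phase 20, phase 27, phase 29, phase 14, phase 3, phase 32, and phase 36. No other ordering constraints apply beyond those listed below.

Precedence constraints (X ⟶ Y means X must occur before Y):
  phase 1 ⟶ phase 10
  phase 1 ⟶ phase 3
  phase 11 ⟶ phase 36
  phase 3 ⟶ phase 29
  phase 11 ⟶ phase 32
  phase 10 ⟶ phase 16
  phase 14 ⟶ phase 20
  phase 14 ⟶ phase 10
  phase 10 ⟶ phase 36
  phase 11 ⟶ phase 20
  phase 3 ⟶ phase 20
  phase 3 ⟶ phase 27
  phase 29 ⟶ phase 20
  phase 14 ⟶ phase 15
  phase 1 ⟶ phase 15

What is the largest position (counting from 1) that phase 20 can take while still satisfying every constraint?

No constraint forces any phase after phase 20, so it can be placed last, in position 12.

12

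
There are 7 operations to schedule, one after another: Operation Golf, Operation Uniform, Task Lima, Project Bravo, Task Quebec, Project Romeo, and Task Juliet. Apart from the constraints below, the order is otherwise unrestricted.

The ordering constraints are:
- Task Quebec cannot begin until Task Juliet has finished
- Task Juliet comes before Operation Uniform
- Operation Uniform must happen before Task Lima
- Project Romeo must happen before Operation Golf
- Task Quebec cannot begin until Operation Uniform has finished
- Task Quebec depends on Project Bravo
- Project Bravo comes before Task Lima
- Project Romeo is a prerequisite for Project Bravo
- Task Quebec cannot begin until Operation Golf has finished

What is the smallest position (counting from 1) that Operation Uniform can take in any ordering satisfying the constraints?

2

Working backwards through the constraints from Operation Uniform, its only required predecessor is Task Juliet.
So at minimum 1 operation comes before Operation Uniform, putting Operation Uniform no earlier than position 2. That position is achievable by scheduling exactly that predecessor first.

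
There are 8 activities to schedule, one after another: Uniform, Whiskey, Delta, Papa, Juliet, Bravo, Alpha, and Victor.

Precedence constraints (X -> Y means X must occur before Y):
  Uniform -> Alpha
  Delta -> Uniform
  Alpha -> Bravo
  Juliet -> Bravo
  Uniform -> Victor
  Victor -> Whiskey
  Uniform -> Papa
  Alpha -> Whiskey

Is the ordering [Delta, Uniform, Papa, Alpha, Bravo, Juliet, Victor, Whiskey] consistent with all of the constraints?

In the proposed order, Bravo appears before Juliet.
Since Juliet is required before Bravo, the ordering is invalid.

No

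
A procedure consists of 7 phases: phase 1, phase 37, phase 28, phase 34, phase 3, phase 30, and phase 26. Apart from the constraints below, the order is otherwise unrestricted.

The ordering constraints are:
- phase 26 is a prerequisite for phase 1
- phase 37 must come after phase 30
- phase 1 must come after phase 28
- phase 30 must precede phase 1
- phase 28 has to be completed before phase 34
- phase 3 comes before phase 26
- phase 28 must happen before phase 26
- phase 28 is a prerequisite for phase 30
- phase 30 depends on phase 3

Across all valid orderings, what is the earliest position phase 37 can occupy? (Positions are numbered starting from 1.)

Working backwards through the constraints from phase 37, its full set of required predecessors is phase 28, phase 3, phase 30 — 3 of them.
With 3 mandatory predecessors, the earliest phase 37 can sit is position 3+1 = 4, and placing just those 3 first achieves it.

4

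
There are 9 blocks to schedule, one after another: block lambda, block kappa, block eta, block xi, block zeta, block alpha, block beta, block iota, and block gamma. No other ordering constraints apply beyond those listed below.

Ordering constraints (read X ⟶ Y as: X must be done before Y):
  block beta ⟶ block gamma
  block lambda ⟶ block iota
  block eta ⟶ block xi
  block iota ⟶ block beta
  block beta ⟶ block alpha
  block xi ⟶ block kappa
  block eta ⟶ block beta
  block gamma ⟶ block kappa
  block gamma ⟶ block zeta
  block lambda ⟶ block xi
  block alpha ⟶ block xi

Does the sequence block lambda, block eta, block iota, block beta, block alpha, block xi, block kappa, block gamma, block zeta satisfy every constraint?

In the proposed order, block kappa appears before block gamma.
Since block gamma is required before block kappa, the ordering is invalid.

No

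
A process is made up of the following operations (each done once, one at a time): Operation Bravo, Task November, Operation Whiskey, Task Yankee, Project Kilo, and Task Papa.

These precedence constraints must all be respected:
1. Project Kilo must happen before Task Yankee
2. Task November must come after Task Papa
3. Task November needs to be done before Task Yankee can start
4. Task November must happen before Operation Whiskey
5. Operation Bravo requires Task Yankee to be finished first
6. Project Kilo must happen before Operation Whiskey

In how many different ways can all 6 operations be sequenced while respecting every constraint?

9

2 operations have no prerequisites (Project Kilo, Task Papa), so any of them could come first.
Counting all ways to extend the partial order to a total order gives 9.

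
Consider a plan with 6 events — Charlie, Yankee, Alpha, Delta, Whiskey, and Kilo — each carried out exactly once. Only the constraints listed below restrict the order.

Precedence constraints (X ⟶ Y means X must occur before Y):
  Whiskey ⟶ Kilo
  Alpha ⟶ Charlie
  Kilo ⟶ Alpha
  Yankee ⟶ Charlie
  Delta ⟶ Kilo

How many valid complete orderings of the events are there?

3 events have no prerequisites (Yankee, Delta, Whiskey), so any of them could come first.
Counting all ways to extend the partial order to a total order gives 10.

10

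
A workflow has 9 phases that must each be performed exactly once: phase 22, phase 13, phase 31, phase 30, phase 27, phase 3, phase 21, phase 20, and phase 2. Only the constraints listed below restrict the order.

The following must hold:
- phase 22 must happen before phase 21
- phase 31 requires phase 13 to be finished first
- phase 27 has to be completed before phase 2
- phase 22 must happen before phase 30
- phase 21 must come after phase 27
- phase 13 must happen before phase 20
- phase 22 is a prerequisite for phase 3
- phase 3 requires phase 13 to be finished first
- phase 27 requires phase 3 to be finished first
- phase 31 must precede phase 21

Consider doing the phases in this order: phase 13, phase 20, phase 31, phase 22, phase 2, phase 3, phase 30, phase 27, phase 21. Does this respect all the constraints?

No

The sequence places phase 2 ahead of phase 27.
Since phase 27 is required before phase 2, the ordering is invalid.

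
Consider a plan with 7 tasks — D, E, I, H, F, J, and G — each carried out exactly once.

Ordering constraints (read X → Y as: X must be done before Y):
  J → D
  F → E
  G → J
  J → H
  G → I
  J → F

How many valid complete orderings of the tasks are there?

G is the only task with nothing required before it, so every ordering starts there.
Systematically extending each partial ordering one task at a time and counting, there are 72 complete orderings.

72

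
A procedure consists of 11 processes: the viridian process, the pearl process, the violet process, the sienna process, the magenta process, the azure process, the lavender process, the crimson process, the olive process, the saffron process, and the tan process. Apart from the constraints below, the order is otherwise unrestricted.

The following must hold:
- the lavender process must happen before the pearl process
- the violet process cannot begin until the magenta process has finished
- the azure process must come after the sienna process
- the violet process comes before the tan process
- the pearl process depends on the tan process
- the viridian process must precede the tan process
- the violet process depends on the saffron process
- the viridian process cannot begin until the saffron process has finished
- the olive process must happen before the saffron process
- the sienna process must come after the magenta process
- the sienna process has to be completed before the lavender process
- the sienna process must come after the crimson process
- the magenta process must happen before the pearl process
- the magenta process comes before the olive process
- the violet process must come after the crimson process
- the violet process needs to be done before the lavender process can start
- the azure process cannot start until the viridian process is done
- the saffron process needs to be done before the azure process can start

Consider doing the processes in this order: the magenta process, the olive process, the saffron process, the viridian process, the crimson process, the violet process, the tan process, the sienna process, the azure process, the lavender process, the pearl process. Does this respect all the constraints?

Yes

Checking each listed constraint against this order: for instance, the magenta process is in position 1 and the pearl process in position 11, so that constraint holds — and the remaining constraints check out the same way.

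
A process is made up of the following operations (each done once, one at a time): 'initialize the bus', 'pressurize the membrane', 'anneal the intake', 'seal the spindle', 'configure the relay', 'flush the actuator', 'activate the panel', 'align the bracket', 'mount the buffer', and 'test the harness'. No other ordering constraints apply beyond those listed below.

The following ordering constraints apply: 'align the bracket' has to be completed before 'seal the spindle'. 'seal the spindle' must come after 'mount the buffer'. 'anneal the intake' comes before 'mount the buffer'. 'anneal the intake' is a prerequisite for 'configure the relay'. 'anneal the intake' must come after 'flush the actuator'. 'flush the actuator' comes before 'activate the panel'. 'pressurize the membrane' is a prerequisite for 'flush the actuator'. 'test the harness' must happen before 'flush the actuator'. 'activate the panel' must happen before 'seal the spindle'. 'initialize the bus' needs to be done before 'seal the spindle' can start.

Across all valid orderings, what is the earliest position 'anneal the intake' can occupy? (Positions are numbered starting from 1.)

4

The operations that are forced before 'anneal the intake', directly or transitively, are 'pressurize the membrane', 'flush the actuator', 'test the harness'. That's 3 operations.
With 3 mandatory predecessors, the earliest 'anneal the intake' can sit is position 3+1 = 4, and placing just those 3 first achieves it.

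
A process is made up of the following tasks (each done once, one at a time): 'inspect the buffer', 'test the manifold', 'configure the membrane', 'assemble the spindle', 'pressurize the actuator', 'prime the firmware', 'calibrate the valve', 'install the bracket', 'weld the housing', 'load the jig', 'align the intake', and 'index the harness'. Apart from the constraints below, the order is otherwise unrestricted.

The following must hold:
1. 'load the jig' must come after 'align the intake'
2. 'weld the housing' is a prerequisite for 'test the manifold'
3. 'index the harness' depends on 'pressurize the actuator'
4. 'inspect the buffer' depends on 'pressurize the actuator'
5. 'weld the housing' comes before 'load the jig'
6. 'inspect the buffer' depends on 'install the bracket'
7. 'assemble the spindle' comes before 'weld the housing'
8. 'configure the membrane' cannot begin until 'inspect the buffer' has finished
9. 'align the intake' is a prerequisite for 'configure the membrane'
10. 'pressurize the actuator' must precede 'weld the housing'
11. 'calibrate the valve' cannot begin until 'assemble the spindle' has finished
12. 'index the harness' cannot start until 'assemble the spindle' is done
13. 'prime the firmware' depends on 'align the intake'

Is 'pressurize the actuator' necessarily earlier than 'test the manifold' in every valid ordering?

Chaining the stated constraints: 'pressurize the actuator' → 'weld the housing' → 'test the manifold'.
That forces 'pressurize the actuator' before 'test the manifold' in every valid schedule.

Yes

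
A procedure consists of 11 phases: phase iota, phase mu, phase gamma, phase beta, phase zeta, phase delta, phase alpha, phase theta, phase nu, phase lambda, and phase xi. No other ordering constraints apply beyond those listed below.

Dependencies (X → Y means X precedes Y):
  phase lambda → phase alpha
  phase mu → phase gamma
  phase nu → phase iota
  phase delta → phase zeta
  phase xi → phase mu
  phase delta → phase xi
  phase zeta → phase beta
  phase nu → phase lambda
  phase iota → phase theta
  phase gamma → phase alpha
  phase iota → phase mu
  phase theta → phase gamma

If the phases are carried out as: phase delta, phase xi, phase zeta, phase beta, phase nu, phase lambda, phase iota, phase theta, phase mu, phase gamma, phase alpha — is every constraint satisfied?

Yes

Every stated constraint is respected: phase xi sits at position 2, ahead of phase mu at position 9, and each of the other listed pairs likewise has the predecessor earlier in the sequence.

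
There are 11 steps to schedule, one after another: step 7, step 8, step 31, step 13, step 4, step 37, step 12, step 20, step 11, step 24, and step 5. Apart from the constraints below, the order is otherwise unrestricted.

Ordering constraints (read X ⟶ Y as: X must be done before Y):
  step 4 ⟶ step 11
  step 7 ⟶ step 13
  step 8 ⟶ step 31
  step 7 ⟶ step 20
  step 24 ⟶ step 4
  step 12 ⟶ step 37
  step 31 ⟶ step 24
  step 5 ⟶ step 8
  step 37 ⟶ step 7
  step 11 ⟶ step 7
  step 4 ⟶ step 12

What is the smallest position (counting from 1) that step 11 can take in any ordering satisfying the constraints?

Working backwards through the constraints from step 11, its full set of required predecessors is step 8, step 31, step 4, step 24, step 5 — 5 of them.
So at minimum 5 steps come before step 11, putting step 11 no earlier than position 6. That position is achievable by scheduling exactly those predecessors first.

6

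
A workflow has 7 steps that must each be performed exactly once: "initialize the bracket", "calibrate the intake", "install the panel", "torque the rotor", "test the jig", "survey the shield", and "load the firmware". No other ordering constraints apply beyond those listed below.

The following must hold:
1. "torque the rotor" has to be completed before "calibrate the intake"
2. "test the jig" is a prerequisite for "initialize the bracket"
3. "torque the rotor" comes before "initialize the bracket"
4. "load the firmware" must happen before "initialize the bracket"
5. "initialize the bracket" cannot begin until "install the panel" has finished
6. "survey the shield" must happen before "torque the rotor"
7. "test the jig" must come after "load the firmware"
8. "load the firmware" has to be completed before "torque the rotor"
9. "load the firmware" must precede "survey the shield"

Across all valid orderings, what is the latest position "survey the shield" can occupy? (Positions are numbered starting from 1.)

4

Every step that must follow "survey the shield" has to come after it. Tracing all chains starting from "survey the shield", those steps are: "initialize the bracket", "calibrate the intake", "torque the rotor" — 3 in total.
So at least 3 steps follow "survey the shield", putting "survey the shield" no later than position 4. That position is achievable by scheduling everything else first.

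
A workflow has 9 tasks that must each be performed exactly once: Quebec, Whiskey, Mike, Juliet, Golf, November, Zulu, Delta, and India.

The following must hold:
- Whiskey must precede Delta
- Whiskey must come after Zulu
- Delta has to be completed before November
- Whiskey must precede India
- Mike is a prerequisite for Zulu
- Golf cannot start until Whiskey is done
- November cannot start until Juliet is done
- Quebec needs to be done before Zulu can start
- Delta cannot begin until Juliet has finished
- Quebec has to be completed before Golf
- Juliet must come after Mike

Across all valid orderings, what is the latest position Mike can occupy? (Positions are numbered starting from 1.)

The tasks that are forced after Mike, directly or by a chain of constraints, are Whiskey, Juliet, Golf, November, Zulu, Delta, India. That's 7 tasks.
With 7 mandatory successors out of 9 tasks total, the latest slot for Mike is 9−7 = 2, and it's reachable by doing all non-successors before Mike.

2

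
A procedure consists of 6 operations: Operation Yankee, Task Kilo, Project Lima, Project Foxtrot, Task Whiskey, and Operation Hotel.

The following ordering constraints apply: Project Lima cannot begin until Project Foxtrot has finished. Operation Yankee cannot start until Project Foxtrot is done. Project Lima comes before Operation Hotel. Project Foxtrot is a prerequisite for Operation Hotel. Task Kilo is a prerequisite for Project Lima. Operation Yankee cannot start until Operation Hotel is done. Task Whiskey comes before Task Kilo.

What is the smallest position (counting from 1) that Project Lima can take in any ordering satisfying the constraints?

4

The operations that are forced before Project Lima, directly or transitively, are Task Kilo, Project Foxtrot, Task Whiskey. That's 3 operations.
So at minimum 3 operations come before Project Lima, putting Project Lima no earlier than position 4. That position is achievable by scheduling exactly those predecessors first.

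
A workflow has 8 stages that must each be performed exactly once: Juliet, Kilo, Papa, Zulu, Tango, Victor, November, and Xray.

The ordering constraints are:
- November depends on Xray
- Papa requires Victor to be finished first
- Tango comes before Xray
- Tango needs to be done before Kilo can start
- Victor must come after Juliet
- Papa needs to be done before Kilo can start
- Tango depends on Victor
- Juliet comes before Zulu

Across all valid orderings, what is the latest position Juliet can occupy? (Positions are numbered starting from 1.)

The stages that are forced after Juliet, directly or by a chain of constraints, are Kilo, Papa, Zulu, Tango, Victor, November, Xray. That's 7 stages.
With 7 mandatory successors out of 8 stages total, the latest slot for Juliet is 8−7 = 1, and it's reachable by doing all non-successors before Juliet.

1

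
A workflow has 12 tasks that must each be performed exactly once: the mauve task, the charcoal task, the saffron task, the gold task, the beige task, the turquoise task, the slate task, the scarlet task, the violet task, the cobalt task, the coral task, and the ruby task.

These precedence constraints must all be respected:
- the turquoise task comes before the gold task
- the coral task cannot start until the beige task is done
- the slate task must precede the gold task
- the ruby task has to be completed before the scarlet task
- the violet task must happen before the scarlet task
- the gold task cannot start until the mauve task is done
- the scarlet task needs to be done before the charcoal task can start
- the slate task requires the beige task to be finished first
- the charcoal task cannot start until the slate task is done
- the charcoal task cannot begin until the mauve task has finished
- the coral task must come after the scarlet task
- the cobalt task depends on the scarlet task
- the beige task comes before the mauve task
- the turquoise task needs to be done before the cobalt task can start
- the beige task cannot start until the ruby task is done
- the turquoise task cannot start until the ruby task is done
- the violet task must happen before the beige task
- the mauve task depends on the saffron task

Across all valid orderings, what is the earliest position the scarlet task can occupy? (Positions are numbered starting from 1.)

Working backwards through the constraints from the scarlet task, its full set of required predecessors is the violet task, the ruby task — 2 of them.
So at minimum 2 tasks come before the scarlet task, putting the scarlet task no earlier than position 3. That position is achievable by scheduling exactly those predecessors first.

3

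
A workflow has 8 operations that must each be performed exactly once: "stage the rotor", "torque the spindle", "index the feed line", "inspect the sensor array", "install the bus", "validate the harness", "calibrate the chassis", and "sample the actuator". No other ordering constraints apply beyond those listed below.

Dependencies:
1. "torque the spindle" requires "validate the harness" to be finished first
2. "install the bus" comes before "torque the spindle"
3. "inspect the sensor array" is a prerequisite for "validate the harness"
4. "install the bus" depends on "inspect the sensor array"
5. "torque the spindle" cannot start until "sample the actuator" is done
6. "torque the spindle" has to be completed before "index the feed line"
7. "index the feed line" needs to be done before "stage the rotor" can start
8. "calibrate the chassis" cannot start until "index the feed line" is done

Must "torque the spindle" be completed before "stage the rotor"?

Yes

There is a constraint chain "torque the spindle" → "index the feed line" → "stage the rotor".
Hence "torque the spindle" necessarily comes before "stage the rotor".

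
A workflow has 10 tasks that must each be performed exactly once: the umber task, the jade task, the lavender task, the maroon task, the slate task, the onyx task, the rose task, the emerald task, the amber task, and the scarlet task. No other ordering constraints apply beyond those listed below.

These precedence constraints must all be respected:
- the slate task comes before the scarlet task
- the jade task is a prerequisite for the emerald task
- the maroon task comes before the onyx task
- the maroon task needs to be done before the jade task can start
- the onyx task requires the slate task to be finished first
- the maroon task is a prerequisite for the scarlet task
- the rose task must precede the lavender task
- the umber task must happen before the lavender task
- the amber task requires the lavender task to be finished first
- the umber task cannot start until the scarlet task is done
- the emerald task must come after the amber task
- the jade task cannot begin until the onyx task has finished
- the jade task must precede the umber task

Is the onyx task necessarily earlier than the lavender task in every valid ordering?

There is a constraint chain the onyx task → the jade task → the umber task → the lavender task.
So the onyx task must precede the lavender task in any valid ordering.

Yes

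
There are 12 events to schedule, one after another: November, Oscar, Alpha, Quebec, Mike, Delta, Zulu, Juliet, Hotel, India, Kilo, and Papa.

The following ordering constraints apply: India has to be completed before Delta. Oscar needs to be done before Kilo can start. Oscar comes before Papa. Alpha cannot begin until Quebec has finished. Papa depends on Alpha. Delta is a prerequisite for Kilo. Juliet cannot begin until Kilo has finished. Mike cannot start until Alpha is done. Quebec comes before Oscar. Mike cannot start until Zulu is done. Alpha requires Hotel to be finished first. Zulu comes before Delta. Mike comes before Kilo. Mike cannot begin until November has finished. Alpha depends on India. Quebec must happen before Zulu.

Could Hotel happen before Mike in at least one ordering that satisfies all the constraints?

The constraints force Hotel before Mike, so yes — every valid ordering has Hotel earlier.

Yes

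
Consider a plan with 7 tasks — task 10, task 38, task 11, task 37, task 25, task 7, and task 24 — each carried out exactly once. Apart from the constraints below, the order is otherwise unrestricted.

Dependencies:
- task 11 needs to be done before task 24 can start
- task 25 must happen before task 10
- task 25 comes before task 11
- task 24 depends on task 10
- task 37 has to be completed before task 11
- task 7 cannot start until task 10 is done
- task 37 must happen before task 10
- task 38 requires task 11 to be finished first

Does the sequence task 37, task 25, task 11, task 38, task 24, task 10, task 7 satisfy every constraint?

No

The sequence places task 24 ahead of task 10.
That contradicts the constraint that task 10 must precede task 24.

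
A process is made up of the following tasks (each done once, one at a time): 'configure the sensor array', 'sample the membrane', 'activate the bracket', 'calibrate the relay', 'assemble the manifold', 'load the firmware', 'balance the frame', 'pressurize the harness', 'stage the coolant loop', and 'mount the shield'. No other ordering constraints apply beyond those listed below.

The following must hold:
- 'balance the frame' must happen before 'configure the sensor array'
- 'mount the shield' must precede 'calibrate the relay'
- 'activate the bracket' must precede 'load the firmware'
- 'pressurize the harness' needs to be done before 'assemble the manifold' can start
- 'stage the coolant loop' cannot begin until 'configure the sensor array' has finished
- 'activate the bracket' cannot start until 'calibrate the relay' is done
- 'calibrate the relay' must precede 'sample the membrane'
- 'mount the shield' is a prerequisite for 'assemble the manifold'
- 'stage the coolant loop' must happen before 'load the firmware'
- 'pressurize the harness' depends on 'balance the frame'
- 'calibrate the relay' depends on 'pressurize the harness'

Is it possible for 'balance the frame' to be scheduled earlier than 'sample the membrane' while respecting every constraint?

Yes

The constraints force 'balance the frame' before 'sample the membrane', so yes — every valid ordering has 'balance the frame' earlier.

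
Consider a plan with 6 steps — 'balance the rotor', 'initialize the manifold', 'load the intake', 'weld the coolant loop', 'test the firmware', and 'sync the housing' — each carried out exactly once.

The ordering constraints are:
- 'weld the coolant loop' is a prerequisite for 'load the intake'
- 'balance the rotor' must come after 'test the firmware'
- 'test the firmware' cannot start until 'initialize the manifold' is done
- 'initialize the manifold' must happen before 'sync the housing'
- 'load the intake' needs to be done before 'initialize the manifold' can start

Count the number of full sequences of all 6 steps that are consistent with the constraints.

Only 'weld the coolant loop' has no prerequisites, so it must go first.
Counting all ways to extend the partial order to a total order gives 3.

3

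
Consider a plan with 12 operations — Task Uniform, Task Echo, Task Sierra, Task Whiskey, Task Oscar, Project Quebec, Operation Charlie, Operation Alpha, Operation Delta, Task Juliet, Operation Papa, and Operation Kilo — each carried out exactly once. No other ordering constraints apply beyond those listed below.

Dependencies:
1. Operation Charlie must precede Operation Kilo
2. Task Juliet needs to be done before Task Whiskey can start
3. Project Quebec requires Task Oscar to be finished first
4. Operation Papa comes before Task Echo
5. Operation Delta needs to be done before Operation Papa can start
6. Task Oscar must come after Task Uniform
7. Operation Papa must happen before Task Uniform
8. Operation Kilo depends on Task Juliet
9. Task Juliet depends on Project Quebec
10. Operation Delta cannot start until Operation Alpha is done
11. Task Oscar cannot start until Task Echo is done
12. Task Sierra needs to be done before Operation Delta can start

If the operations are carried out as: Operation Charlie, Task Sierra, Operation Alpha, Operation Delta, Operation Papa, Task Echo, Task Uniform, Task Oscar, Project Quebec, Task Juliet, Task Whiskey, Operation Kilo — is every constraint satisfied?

Yes

Going through the constraints one by one, each required predecessor appears earlier in the sequence than its dependent — e.g. Operation Charlie (position 1) is before Operation Kilo (position 12), as required.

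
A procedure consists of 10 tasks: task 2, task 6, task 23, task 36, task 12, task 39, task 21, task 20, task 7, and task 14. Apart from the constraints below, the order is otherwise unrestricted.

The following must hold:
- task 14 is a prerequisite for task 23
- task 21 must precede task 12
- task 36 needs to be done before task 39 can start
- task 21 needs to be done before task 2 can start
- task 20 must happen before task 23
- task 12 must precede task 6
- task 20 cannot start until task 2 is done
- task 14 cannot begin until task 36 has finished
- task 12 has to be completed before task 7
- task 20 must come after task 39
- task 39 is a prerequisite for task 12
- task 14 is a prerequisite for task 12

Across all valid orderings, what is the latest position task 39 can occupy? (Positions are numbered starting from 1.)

5

The tasks that are forced after task 39, directly or by a chain of constraints, are task 6, task 23, task 12, task 20, task 7. That's 5 tasks.
So at least 5 tasks follow task 39, putting task 39 no later than position 5. That position is achievable by scheduling everything else first.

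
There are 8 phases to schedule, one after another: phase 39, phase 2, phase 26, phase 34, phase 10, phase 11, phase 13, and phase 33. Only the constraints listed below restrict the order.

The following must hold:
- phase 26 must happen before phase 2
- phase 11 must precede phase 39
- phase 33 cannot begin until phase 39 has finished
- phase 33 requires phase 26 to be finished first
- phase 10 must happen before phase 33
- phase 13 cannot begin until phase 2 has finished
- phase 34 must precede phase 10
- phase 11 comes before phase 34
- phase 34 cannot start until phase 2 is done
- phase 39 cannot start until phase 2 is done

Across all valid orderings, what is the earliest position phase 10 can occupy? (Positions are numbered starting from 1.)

Working backwards through the constraints from phase 10, its full set of required predecessors is phase 2, phase 26, phase 34, phase 11 — 4 of them.
With 4 mandatory predecessors, the earliest phase 10 can sit is position 4+1 = 5, and placing just those 4 first achieves it.

5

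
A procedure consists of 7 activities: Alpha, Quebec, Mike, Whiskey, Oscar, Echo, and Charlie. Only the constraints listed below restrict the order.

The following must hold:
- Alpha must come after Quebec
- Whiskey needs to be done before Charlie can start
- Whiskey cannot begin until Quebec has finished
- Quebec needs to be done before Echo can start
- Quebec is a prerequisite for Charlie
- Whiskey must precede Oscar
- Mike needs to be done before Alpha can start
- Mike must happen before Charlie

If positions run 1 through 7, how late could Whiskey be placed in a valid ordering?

5

Following every chain forward from Whiskey, the activities that must come later are Oscar, Charlie — 2 of them.
So at least 2 activities follow Whiskey, putting Whiskey no later than position 5. That position is achievable by scheduling everything else first.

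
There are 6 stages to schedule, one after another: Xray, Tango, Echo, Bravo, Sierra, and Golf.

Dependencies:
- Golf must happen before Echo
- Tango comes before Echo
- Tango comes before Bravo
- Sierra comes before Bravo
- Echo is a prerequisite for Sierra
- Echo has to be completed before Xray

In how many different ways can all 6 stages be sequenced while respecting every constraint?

6

The stages with no prerequisites are Tango, Golf; any of them can be placed first.
Systematically extending each partial ordering one stage at a time and counting, there are 6 complete orderings.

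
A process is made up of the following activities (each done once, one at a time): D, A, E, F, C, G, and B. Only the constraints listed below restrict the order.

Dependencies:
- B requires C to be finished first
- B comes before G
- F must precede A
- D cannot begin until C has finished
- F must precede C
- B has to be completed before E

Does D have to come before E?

No

Nothing in the constraints links D and E; they are unordered relative to each other.
A valid ordering placing E before D exists, so the answer is no.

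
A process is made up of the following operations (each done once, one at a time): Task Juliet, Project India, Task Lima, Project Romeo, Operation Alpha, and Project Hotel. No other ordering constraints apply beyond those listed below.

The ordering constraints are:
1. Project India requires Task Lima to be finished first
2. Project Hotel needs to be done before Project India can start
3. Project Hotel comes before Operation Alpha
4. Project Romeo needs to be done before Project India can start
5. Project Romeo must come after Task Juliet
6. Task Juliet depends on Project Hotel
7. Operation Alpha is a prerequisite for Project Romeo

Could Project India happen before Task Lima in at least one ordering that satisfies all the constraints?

Following Task Lima → Project India, Task Lima must precede Project India in every valid ordering.
So no valid ordering can have Project India before Task Lima.

No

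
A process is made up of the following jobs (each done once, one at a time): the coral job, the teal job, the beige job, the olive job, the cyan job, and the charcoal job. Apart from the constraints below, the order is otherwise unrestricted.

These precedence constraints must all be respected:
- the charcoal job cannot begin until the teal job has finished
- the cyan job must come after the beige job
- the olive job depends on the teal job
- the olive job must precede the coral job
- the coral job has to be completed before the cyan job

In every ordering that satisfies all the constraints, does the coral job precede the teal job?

No

The constraints actually force the teal job before the coral job (via the teal job → the olive job → the coral job), not the other way around.
So the coral job does not have to come before the teal job — it cannot.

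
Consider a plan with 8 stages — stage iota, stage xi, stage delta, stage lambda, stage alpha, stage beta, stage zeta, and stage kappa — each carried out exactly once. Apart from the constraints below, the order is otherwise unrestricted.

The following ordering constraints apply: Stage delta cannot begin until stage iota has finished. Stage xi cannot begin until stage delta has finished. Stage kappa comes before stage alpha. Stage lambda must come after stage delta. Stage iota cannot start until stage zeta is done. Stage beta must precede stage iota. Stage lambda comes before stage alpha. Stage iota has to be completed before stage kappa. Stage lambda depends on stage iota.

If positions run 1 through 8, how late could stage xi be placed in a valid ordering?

No constraint forces any stage after stage xi, so it can be placed last, in position 8.

8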